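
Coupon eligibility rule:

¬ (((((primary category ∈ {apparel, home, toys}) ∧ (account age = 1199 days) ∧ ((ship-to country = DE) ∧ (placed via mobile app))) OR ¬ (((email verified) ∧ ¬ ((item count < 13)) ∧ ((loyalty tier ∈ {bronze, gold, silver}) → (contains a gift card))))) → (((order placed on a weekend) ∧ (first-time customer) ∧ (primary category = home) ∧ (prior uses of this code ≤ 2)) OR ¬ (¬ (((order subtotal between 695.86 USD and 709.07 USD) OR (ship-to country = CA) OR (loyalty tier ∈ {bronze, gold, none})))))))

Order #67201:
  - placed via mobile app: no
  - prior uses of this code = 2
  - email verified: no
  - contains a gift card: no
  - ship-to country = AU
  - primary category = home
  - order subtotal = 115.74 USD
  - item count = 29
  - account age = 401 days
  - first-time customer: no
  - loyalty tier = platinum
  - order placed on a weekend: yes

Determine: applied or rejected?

Atomic conditions:
  primary category ∈ {apparel, home, toys}: home is in the set → true
  account age = 1199 days: 401 == 1199 is false
  ship-to country = DE: AU == DE is false
  placed via mobile app: no → false
  email verified: no → false
  item count < 13: 29 < 13 is false
  loyalty tier ∈ {bronze, gold, silver}: platinum is not in the set → false
  contains a gift card: no → false
  order placed on a weekend: yes → true
  first-time customer: no → false
  primary category = home: home == home is true
  prior uses of this code ≤ 2: 2 ≤ 2 is true
  order subtotal between 695.86 USD and 709.07 USD: 115.74 in [695.86, 709.07] is false
  ship-to country = CA: AU == CA is false
  loyalty tier ∈ {bronze, gold, none}: platinum is not in the set → false
Combine:
[1.1.1.3] false AND false = false
[1.1.1] true AND false AND false = false
[1.1.2.1.2] NOT false = true
[1.1.2.1.3] false → false (antecedent false ⇒ implication holds) = true
[1.1.2.1] false AND true AND true = false
[1.1.2] NOT false = true
[1.1] false OR true = true
[1.2.1] true AND false AND true AND true = false
[1.2.2.1.1] false OR false OR false = false
[1.2.2.1] NOT false = true
[1.2.2] NOT true = false
[1.2] false OR false = false
[1] true → false = false
[root] NOT false = true
Overall: true → applied

Applied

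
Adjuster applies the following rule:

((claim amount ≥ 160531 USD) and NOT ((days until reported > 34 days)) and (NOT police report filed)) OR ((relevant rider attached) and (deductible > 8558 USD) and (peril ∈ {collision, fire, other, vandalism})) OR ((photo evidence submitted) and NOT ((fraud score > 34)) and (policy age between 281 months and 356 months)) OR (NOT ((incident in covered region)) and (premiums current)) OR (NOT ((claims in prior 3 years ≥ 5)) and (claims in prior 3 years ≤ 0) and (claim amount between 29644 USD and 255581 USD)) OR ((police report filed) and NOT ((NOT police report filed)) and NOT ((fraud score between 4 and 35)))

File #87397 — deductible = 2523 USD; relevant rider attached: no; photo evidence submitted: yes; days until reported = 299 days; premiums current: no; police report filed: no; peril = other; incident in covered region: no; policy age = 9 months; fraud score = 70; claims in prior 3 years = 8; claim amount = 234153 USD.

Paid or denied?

Denied

Atomic conditions:
  claim amount ≥ 160531 USD: 234153 ≥ 160531 is true
  days until reported > 34 days: 299 > 34 is true
  NOT police report filed: no → true
  relevant rider attached: no → false
  deductible > 8558 USD: 2523 > 8558 is false
  peril ∈ {collision, fire, other, vandalism}: other is in the set → true
  photo evidence submitted: yes → true
  fraud score > 34: 70 > 34 is true
  policy age between 281 months and 356 months: 9 in [281, 356] is false
  incident in covered region: no → false
  premiums current: no → false
  claims in prior 3 years ≥ 5: 8 ≥ 5 is true
  claims in prior 3 years ≤ 0: 8 ≤ 0 is false
  claim amount between 29644 USD and 255581 USD: 234153 in [29644, 255581] is true
  police report filed: no → false
  fraud score between 4 and 35: 70 in [4, 35] is false
Combine:
[1.2] NOT true = false
[1] true AND false AND true = false
[2] false AND false AND true = false
[3.2] NOT true = false
[3] true AND false AND false = false
[4.1] NOT false = true
[4] true AND false = false
[5.1] NOT true = false
[5] false AND false AND true = false
[6.2] NOT true = false
[6.3] NOT false = true
[6] false AND false AND true = false
[root] false OR false OR false OR false OR false OR false = false
Overall: false → denied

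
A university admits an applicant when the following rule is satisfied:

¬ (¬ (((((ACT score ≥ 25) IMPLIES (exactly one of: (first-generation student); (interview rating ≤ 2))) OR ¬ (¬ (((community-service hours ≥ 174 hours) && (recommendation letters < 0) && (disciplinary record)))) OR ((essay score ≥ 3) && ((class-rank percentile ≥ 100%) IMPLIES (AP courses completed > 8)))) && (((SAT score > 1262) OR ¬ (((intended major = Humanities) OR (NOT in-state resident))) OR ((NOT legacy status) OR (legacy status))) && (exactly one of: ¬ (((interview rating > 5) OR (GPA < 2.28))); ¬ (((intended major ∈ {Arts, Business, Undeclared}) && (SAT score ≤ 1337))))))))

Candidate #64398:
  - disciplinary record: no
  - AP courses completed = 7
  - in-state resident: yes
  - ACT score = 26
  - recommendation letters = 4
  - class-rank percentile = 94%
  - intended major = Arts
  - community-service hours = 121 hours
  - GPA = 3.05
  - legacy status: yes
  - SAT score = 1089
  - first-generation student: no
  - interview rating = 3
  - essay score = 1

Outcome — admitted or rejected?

Atomic conditions:
  ACT score ≥ 25: 26 ≥ 25 is true
  first-generation student: no → false
  interview rating ≤ 2: 3 ≤ 2 is false
  community-service hours ≥ 174 hours: 121 ≥ 174 is false
  recommendation letters < 0: 4 < 0 is false
  disciplinary record: no → false
  essay score ≥ 3: 1 ≥ 3 is false
  class-rank percentile ≥ 100%: 94 ≥ 100 is false
  AP courses completed > 8: 7 > 8 is false
  SAT score > 1262: 1089 > 1262 is false
  intended major = Humanities: Arts == Humanities is false
  NOT in-state resident: yes → false
  NOT legacy status: yes → false
  legacy status: yes → true
  interview rating > 5: 3 > 5 is false
  GPA < 2.28: 3.05 < 2.28 is false
  intended major ∈ {Arts, Business, Undeclared}: Arts is in the set → true
  SAT score ≤ 1337: 1089 ≤ 1337 is true
Combine:
[1.1.1.1.2] exactly-one(false, false) = false
[1.1.1.1] true → false = false
[1.1.1.2.1.1] false AND false AND false = false
[1.1.1.2.1] NOT false = true
[1.1.1.2] NOT true = false
[1.1.1.3.2] false → false (antecedent false ⇒ implication holds) = true
[1.1.1.3] false AND true = false
[1.1.1] false OR false OR false = false
[1.1.2.1.2.1] false OR false = false
[1.1.2.1.2] NOT false = true
[1.1.2.1.3] false OR true = true
[1.1.2.1] false OR true OR true = true
[1.1.2.2.1.1] false OR false = false
[1.1.2.2.1] NOT false = true
[1.1.2.2.2.1] true AND true = true
[1.1.2.2.2] NOT true = false
[1.1.2.2] exactly-one(true, false) = true
[1.1.2] true AND true = true
[1.1] false AND true = false
[1] NOT false = true
[root] NOT true = false
Overall: false → rejected

Rejected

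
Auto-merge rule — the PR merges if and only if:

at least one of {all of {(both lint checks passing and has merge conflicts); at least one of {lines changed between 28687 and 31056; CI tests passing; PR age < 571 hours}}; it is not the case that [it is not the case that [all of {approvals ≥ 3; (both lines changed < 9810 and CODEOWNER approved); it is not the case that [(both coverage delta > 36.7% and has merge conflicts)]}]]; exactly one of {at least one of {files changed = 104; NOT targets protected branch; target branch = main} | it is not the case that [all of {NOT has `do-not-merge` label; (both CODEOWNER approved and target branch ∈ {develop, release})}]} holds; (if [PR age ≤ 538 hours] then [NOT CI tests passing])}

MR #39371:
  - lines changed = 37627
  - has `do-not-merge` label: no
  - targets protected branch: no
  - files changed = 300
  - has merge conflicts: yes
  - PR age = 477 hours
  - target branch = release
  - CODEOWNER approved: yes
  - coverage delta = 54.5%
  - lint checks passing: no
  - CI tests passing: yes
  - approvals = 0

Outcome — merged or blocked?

Merged

Atomic conditions:
  lint checks passing: no → false
  has merge conflicts: yes → true
  lines changed between 28687 and 31056: 37627 in [28687, 31056] is false
  CI tests passing: yes → true
  PR age < 571 hours: 477 < 571 is true
  approvals ≥ 3: 0 ≥ 3 is false
  lines changed < 9810: 37627 < 9810 is false
  CODEOWNER approved: yes → true
  coverage delta > 36.7%: 54.5 > 36.7 is true
  files changed = 104: 300 == 104 is false
  NOT targets protected branch: no → true
  target branch = main: release == main is false
  NOT has `do-not-merge` label: no → true
  target branch ∈ {develop, release}: release is in the set → true
  PR age ≤ 538 hours: 477 ≤ 538 is true
  NOT CI tests passing: yes → false
Combine:
[1.1] false AND true = false
[1.2] false OR true OR true = true
[1] false AND true = false
[2.1.1.2] false AND true = false
[2.1.1.3.1] true AND true = true
[2.1.1.3] NOT true = false
[2.1.1] false AND false AND false = false
[2.1] NOT false = true
[2] NOT true = false
[3.1] false OR true OR false = true
[3.2.1.2] true AND true = true
[3.2.1] true AND true = true
[3.2] NOT true = false
[3] exactly-one(true, false) = true
[4] true → false = false
[root] false OR false OR true OR false = true
Overall: true → merged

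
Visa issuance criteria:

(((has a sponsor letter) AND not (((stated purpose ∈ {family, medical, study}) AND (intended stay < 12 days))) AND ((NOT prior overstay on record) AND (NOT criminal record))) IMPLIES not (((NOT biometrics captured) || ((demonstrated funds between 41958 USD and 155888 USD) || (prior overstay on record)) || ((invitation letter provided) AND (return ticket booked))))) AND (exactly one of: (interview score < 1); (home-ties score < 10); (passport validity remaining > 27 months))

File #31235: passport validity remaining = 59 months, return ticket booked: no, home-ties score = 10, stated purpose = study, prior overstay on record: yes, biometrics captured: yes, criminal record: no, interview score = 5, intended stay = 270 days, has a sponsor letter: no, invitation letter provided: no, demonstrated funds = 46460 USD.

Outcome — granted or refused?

Granted

Atomic conditions:
  has a sponsor letter: no → false
  stated purpose ∈ {family, medical, study}: study is in the set → true
  intended stay < 12 days: 270 < 12 is false
  NOT prior overstay on record: yes → false
  NOT criminal record: no → true
  NOT biometrics captured: yes → false
  demonstrated funds between 41958 USD and 155888 USD: 46460 in [41958, 155888] is true
  prior overstay on record: yes → true
  invitation letter provided: no → false
  return ticket booked: no → false
  interview score < 1: 5 < 1 is false
  home-ties score < 10: 10 < 10 is false
  passport validity remaining > 27 months: 59 > 27 is true
Combine:
[1.1.2.1] true AND false = false
[1.1.2] NOT false = true
[1.1.3] false AND true = false
[1.1] false AND true AND false = false
[1.2.1.2] true OR true = true
[1.2.1.3] false AND false = false
[1.2.1] false OR true OR false = true
[1.2] NOT true = false
[1] false → false (antecedent false ⇒ implication holds) = true
[2] exactly-one(false, false, true) = true
[root] true AND true = true
Overall: true → granted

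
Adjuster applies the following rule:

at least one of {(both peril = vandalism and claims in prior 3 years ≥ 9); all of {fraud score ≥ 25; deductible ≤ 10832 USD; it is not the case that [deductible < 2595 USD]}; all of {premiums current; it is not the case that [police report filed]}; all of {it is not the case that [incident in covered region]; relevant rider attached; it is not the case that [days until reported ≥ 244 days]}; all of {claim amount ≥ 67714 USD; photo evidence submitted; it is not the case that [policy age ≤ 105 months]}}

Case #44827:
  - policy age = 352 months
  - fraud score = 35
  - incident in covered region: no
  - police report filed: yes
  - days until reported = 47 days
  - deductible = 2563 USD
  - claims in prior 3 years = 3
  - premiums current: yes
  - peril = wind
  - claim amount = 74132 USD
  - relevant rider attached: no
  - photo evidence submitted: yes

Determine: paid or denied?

Paid

Atomic conditions:
  peril = vandalism: wind == vandalism is false
  claims in prior 3 years ≥ 9: 3 ≥ 9 is false
  fraud score ≥ 25: 35 ≥ 25 is true
  deductible ≤ 10832 USD: 2563 ≤ 10832 is true
  deductible < 2595 USD: 2563 < 2595 is true
  premiums current: yes → true
  police report filed: yes → true
  incident in covered region: no → false
  relevant rider attached: no → false
  days until reported ≥ 244 days: 47 ≥ 244 is false
  claim amount ≥ 67714 USD: 74132 ≥ 67714 is true
  photo evidence submitted: yes → true
  policy age ≤ 105 months: 352 ≤ 105 is false
Combine:
[1] false AND false = false
[2.3] NOT true = false
[2] true AND true AND false = false
[3.2] NOT true = false
[3] true AND false = false
[4.1] NOT false = true
[4.3] NOT false = true
[4] true AND false AND true = false
[5.3] NOT false = true
[5] true AND true AND true = true
[root] false OR false OR false OR false OR true = true
Overall: true → paid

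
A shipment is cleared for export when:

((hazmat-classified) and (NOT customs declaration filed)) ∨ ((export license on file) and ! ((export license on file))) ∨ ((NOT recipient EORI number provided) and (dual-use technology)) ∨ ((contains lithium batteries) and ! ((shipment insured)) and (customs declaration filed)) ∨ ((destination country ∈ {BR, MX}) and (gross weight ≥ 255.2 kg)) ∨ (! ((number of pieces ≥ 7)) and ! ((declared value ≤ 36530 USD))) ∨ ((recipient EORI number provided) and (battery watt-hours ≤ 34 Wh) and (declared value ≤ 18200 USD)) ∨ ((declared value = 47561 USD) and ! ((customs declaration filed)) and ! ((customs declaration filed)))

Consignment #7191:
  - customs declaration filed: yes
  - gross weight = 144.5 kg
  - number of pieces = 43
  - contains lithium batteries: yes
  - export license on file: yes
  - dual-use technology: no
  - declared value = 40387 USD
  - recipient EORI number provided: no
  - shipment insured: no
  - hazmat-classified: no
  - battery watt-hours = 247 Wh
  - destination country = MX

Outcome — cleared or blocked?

Atomic conditions:
  hazmat-classified: no → false
  NOT customs declaration filed: yes → false
  export license on file: yes → true
  NOT recipient EORI number provided: no → true
  dual-use technology: no → false
  contains lithium batteries: yes → true
  shipment insured: no → false
  customs declaration filed: yes → true
  destination country ∈ {BR, MX}: MX is in the set → true
  gross weight ≥ 255.2 kg: 144.5 ≥ 255.2 is false
  number of pieces ≥ 7: 43 ≥ 7 is true
  declared value ≤ 36530 USD: 40387 ≤ 36530 is false
  recipient EORI number provided: no → false
  battery watt-hours ≤ 34 Wh: 247 ≤ 34 is false
  declared value ≤ 18200 USD: 40387 ≤ 18200 is false
  declared value = 47561 USD: 40387 == 47561 is false
Combine:
[1] false AND false = false
[2.2] NOT true = false
[2] true AND false = false
[3] true AND false = false
[4.2] NOT false = true
[4] true AND true AND true = true
[5] true AND false = false
[6.1] NOT true = false
[6.2] NOT false = true
[6] false AND true = false
[7] false AND false AND false = false
[8.2] NOT true = false
[8.3] NOT true = false
[8] false AND false AND false = false
[root] false OR false OR false OR true OR false OR false OR false OR false = true
Overall: true → cleared

Cleared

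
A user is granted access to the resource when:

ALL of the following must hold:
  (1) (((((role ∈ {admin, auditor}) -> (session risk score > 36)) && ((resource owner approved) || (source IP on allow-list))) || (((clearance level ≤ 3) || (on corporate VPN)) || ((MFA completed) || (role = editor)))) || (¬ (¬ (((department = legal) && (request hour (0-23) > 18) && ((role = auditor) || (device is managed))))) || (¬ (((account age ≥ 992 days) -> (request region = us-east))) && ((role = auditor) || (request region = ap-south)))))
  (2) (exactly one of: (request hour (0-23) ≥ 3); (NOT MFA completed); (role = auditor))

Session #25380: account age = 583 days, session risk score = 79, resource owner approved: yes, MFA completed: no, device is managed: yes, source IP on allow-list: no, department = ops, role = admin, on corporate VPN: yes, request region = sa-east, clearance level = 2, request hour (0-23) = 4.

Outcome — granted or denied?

Atomic conditions:
  role ∈ {admin, auditor}: admin is in the set → true
  session risk score > 36: 79 > 36 is true
  resource owner approved: yes → true
  source IP on allow-list: no → false
  clearance level ≤ 3: 2 ≤ 3 is true
  on corporate VPN: yes → true
  MFA completed: no → false
  role = editor: admin == editor is false
  department = legal: ops == legal is false
  request hour (0-23) > 18: 4 > 18 is false
  role = auditor: admin == auditor is false
  device is managed: yes → true
  account age ≥ 992 days: 583 ≥ 992 is false
  request region = us-east: sa-east == us-east is false
  request region = ap-south: sa-east == ap-south is false
  request hour (0-23) ≥ 3: 4 ≥ 3 is true
  NOT MFA completed: no → true
Combine:
[1.1.1.1] true → true = true
[1.1.1.2] true OR false = true
[1.1.1] true AND true = true
[1.1.2.1] true OR true = true
[1.1.2.2] false OR false = false
[1.1.2] true OR false = true
[1.1] true OR true = true
[1.2.1.1.1.3] false OR true = true
[1.2.1.1.1] false AND false AND true = false
[1.2.1.1] NOT false = true
[1.2.1] NOT true = false
[1.2.2.1.1] false → false (antecedent false ⇒ implication holds) = true
[1.2.2.1] NOT true = false
[1.2.2.2] false OR false = false
[1.2.2] false AND false = false
[1.2] false OR false = false
[1] true OR false = true
[2] exactly-one(true, true, false) = false
[root] true AND false = false
Overall: false → denied

Denied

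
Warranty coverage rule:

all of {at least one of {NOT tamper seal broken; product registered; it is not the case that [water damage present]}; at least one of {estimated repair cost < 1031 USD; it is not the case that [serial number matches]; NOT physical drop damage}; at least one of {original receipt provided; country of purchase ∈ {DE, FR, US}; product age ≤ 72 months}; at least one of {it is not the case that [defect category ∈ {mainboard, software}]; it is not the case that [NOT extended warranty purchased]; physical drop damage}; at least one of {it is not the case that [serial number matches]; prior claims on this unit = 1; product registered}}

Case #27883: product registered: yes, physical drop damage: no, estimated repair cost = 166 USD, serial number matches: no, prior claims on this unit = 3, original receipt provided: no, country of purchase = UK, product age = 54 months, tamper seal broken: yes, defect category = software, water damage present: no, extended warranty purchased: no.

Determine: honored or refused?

Refused

Atomic conditions:
  NOT tamper seal broken: yes → false
  product registered: yes → true
  water damage present: no → false
  estimated repair cost < 1031 USD: 166 < 1031 is true
  serial number matches: no → false
  NOT physical drop damage: no → true
  original receipt provided: no → false
  country of purchase ∈ {DE, FR, US}: UK is not in the set → false
  product age ≤ 72 months: 54 ≤ 72 is true
  defect category ∈ {mainboard, software}: software is in the set → true
  NOT extended warranty purchased: no → true
  physical drop damage: no → false
  prior claims on this unit = 1: 3 == 1 is false
Combine:
[1.3] NOT false = true
[1] false OR true OR true = true
[2.2] NOT false = true
[2] true OR true OR true = true
[3] false OR false OR true = true
[4.1] NOT true = false
[4.2] NOT true = false
[4] false OR false OR false = false
[5.1] NOT false = true
[5] true OR false OR true = true
[root] true AND true AND true AND false AND true = false
Overall: false → refused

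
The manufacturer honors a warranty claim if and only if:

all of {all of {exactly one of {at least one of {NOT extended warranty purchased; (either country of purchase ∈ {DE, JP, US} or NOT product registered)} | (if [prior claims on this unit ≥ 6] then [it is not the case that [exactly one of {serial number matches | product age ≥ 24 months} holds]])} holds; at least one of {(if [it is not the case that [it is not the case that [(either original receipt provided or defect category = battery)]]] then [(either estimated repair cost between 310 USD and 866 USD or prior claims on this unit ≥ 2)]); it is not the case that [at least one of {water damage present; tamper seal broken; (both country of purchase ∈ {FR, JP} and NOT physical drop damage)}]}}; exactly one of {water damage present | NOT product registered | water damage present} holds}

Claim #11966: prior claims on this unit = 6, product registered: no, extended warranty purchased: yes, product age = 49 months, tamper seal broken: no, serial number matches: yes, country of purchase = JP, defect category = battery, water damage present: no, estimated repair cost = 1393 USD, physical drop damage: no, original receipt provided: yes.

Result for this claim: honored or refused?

Atomic conditions:
  NOT extended warranty purchased: yes → false
  country of purchase ∈ {DE, JP, US}: JP is in the set → true
  NOT product registered: no → true
  prior claims on this unit ≥ 6: 6 ≥ 6 is true
  serial number matches: yes → true
  product age ≥ 24 months: 49 ≥ 24 is true
  original receipt provided: yes → true
  defect category = battery: battery == battery is true
  estimated repair cost between 310 USD and 866 USD: 1393 in [310, 866] is false
  prior claims on this unit ≥ 2: 6 ≥ 2 is true
  water damage present: no → false
  tamper seal broken: no → false
  country of purchase ∈ {FR, JP}: JP is in the set → true
  NOT physical drop damage: no → true
Combine:
[1.1.1.2] true OR true = true
[1.1.1] false OR true = true
[1.1.2.2.1] exactly-one(true, true) = false
[1.1.2.2] NOT false = true
[1.1.2] true → true = true
[1.1] exactly-one(true, true) = false
[1.2.1.1.1.1] true OR true = true
[1.2.1.1.1] NOT true = false
[1.2.1.1] NOT false = true
[1.2.1.2] false OR true = true
[1.2.1] true → true = true
[1.2.2.1.3] true AND true = true
[1.2.2.1] false OR false OR true = true
[1.2.2] NOT true = false
[1.2] true OR false = true
[1] false AND true = false
[2] exactly-one(false, true, false) = true
[root] false AND true = false
Overall: false → refused

Refused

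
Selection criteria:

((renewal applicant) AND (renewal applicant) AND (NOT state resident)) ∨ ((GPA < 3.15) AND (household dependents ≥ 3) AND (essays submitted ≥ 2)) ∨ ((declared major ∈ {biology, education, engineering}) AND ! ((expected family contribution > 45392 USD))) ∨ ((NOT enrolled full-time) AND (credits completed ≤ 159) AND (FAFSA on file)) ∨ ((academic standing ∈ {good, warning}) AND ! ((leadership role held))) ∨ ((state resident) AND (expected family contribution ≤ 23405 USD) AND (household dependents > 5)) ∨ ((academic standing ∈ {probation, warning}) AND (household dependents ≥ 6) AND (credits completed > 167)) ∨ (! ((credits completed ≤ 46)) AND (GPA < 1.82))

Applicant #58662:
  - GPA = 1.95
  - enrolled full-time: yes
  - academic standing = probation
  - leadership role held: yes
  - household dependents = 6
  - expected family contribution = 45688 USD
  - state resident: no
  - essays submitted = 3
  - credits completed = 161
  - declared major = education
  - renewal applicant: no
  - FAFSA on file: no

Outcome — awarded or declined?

Awarded

Atomic conditions:
  renewal applicant: no → false
  NOT state resident: no → true
  GPA < 3.15: 1.95 < 3.15 is true
  household dependents ≥ 3: 6 ≥ 3 is true
  essays submitted ≥ 2: 3 ≥ 2 is true
  declared major ∈ {biology, education, engineering}: education is in the set → true
  expected family contribution > 45392 USD: 45688 > 45392 is true
  NOT enrolled full-time: yes → false
  credits completed ≤ 159: 161 ≤ 159 is false
  FAFSA on file: no → false
  academic standing ∈ {good, warning}: probation is not in the set → false
  leadership role held: yes → true
  state resident: no → false
  expected family contribution ≤ 23405 USD: 45688 ≤ 23405 is false
  household dependents > 5: 6 > 5 is true
  academic standing ∈ {probation, warning}: probation is in the set → true
  household dependents ≥ 6: 6 ≥ 6 is true
  credits completed > 167: 161 > 167 is false
  credits completed ≤ 46: 161 ≤ 46 is false
  GPA < 1.82: 1.95 < 1.82 is false
Combine:
[1] false AND false AND true = false
[2] true AND true AND true = true
[3.2] NOT true = false
[3] true AND false = false
[4] false AND false AND false = false
[5.2] NOT true = false
[5] false AND false = false
[6] false AND false AND true = false
[7] true AND true AND false = false
[8.1] NOT false = true
[8] true AND false = false
[root] false OR true OR false OR false OR false OR false OR false OR false = true
Overall: true → awarded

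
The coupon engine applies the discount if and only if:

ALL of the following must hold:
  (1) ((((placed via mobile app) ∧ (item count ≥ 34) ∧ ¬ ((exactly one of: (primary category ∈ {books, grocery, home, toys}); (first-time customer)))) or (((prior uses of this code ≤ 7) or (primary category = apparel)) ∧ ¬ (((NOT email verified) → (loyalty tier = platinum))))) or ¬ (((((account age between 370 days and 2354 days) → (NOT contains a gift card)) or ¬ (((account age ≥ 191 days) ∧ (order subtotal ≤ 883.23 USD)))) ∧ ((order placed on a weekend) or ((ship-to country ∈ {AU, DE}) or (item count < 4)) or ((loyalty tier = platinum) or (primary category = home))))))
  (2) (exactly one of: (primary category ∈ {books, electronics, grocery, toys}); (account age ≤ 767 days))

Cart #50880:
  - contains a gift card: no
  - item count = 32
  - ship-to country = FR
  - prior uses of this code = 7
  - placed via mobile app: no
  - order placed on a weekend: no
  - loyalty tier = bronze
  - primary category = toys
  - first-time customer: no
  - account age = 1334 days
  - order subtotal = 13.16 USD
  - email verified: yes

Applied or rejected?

Atomic conditions:
  placed via mobile app: no → false
  item count ≥ 34: 32 ≥ 34 is false
  primary category ∈ {books, grocery, home, toys}: toys is in the set → true
  first-time customer: no → false
  prior uses of this code ≤ 7: 7 ≤ 7 is true
  primary category = apparel: toys == apparel is false
  NOT email verified: yes → false
  loyalty tier = platinum: bronze == platinum is false
  account age between 370 days and 2354 days: 1334 in [370, 2354] is true
  NOT contains a gift card: no → true
  account age ≥ 191 days: 1334 ≥ 191 is true
  order subtotal ≤ 883.23 USD: 13.16 ≤ 883.23 is true
  order placed on a weekend: no → false
  ship-to country ∈ {AU, DE}: FR is not in the set → false
  item count < 4: 32 < 4 is false
  primary category = home: toys == home is false
  primary category ∈ {books, electronics, grocery, toys}: toys is in the set → true
  account age ≤ 767 days: 1334 ≤ 767 is false
Combine:
[1.1.1.3.1] exactly-one(true, false) = true
[1.1.1.3] NOT true = false
[1.1.1] false AND false AND false = false
[1.1.2.1] true OR false = true
[1.1.2.2.1] false → false (antecedent false ⇒ implication holds) = true
[1.1.2.2] NOT true = false
[1.1.2] true AND false = false
[1.1] false OR false = false
[1.2.1.1.1] true → true = true
[1.2.1.1.2.1] true AND true = true
[1.2.1.1.2] NOT true = false
[1.2.1.1] true OR false = true
[1.2.1.2.2] false OR false = false
[1.2.1.2.3] false OR false = false
[1.2.1.2] false OR false OR false = false
[1.2.1] true AND false = false
[1.2] NOT false = true
[1] false OR true = true
[2] exactly-one(true, false) = true
[root] true AND true = true
Overall: true → applied

Applied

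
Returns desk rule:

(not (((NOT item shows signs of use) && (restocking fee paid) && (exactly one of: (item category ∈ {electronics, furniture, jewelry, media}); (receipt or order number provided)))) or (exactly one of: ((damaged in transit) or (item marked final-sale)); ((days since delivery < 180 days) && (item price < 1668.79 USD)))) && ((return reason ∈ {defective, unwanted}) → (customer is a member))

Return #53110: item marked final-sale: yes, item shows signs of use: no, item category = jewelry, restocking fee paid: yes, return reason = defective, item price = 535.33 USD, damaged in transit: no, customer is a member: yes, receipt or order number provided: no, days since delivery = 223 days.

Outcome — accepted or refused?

Atomic conditions:
  NOT item shows signs of use: no → true
  restocking fee paid: yes → true
  item category ∈ {electronics, furniture, jewelry, media}: jewelry is in the set → true
  receipt or order number provided: no → false
  damaged in transit: no → false
  item marked final-sale: yes → true
  days since delivery < 180 days: 223 < 180 is false
  item price < 1668.79 USD: 535.33 < 1668.79 is true
  return reason ∈ {defective, unwanted}: defective is in the set → true
  customer is a member: yes → true
Combine:
[1.1.1.3] exactly-one(true, false) = true
[1.1.1] true AND true AND true = true
[1.1] NOT true = false
[1.2.1] false OR true = true
[1.2.2] false AND true = false
[1.2] exactly-one(true, false) = true
[1] false OR true = true
[2] true → true = true
[root] true AND true = true
Overall: true → accepted

Accepted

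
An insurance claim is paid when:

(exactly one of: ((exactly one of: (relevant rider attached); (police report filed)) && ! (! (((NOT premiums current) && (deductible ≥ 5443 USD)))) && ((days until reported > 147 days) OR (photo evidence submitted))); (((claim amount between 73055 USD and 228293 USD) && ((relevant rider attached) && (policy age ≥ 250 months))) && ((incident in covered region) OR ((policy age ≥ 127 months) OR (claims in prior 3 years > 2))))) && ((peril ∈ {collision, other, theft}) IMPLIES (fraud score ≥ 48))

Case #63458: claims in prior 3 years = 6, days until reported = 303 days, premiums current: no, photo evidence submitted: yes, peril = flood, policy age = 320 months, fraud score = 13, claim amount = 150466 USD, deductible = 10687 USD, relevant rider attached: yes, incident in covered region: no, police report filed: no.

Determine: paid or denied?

Denied

Atomic conditions:
  relevant rider attached: yes → true
  police report filed: no → false
  NOT premiums current: no → true
  deductible ≥ 5443 USD: 10687 ≥ 5443 is true
  days until reported > 147 days: 303 > 147 is true
  photo evidence submitted: yes → true
  claim amount between 73055 USD and 228293 USD: 150466 in [73055, 228293] is true
  policy age ≥ 250 months: 320 ≥ 250 is true
  incident in covered region: no → false
  policy age ≥ 127 months: 320 ≥ 127 is true
  claims in prior 3 years > 2: 6 > 2 is true
  peril ∈ {collision, other, theft}: flood is not in the set → false
  fraud score ≥ 48: 13 ≥ 48 is false
Combine:
[1.1.1] exactly-one(true, false) = true
[1.1.2.1.1] true AND true = true
[1.1.2.1] NOT true = false
[1.1.2] NOT false = true
[1.1.3] true OR true = true
[1.1] true AND true AND true = true
[1.2.1.2] true AND true = true
[1.2.1] true AND true = true
[1.2.2.2] true OR true = true
[1.2.2] false OR true = true
[1.2] true AND true = true
[1] exactly-one(true, true) = false
[2] false → false (antecedent false ⇒ implication holds) = true
[root] false AND true = false
Overall: false → denied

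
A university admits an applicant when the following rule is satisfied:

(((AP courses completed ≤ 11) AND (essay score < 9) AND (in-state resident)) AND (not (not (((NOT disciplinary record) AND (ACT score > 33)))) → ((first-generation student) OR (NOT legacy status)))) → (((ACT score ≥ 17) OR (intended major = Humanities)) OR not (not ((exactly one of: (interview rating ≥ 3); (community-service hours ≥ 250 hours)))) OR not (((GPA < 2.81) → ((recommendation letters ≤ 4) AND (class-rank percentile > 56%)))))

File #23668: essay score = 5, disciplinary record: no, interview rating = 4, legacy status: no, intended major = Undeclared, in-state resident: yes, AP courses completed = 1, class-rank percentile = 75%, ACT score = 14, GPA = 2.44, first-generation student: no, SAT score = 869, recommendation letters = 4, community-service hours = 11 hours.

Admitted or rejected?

Atomic conditions:
  AP courses completed ≤ 11: 1 ≤ 11 is true
  essay score < 9: 5 < 9 is true
  in-state resident: yes → true
  NOT disciplinary record: no → true
  ACT score > 33: 14 > 33 is false
  first-generation student: no → false
  NOT legacy status: no → true
  ACT score ≥ 17: 14 ≥ 17 is false
  intended major = Humanities: Undeclared == Humanities is false
  interview rating ≥ 3: 4 ≥ 3 is true
  community-service hours ≥ 250 hours: 11 ≥ 250 is false
  GPA < 2.81: 2.44 < 2.81 is true
  recommendation letters ≤ 4: 4 ≤ 4 is true
  class-rank percentile > 56%: 75 > 56 is true
Combine:
[1.1] true AND true AND true = true
[1.2.1.1.1] true AND false = false
[1.2.1.1] NOT false = true
[1.2.1] NOT true = false
[1.2.2] false OR true = true
[1.2] false → true (antecedent false ⇒ implication holds) = true
[1] true AND true = true
[2.1] false OR false = false
[2.2.1.1] exactly-one(true, false) = true
[2.2.1] NOT true = false
[2.2] NOT false = true
[2.3.1.2] true AND true = true
[2.3.1] true → true = true
[2.3] NOT true = false
[2] false OR true OR false = true
[root] true → true = true
Overall: true → admitted

Admitted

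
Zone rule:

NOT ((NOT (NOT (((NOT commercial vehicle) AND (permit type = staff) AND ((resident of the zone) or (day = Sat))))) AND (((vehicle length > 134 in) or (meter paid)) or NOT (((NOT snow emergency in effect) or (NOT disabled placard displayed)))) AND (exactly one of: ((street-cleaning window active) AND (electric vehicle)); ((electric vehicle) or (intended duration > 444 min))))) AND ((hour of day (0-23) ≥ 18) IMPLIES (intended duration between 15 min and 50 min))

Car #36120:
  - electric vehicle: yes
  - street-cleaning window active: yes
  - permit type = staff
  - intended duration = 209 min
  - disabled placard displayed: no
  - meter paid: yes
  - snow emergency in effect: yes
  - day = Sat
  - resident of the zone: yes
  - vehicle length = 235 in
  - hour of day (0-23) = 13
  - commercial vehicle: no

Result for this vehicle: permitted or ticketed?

Atomic conditions:
  NOT commercial vehicle: no → true
  permit type = staff: staff == staff is true
  resident of the zone: yes → true
  day = Sat: Sat == Sat is true
  vehicle length > 134 in: 235 > 134 is true
  meter paid: yes → true
  NOT snow emergency in effect: yes → false
  NOT disabled placard displayed: no → true
  street-cleaning window active: yes → true
  electric vehicle: yes → true
  intended duration > 444 min: 209 > 444 is false
  hour of day (0-23) ≥ 18: 13 ≥ 18 is false
  intended duration between 15 min and 50 min: 209 in [15, 50] is false
Combine:
[1.1.1.1.1.3] true OR true = true
[1.1.1.1.1] true AND true AND true = true
[1.1.1.1] NOT true = false
[1.1.1] NOT false = true
[1.1.2.1] true OR true = true
[1.1.2.2.1] false OR true = true
[1.1.2.2] NOT true = false
[1.1.2] true OR false = true
[1.1.3.1] true AND true = true
[1.1.3.2] true OR false = true
[1.1.3] exactly-one(true, true) = false
[1.1] true AND true AND false = false
[1] NOT false = true
[2] false → false (antecedent false ⇒ implication holds) = true
[root] true AND true = true
Overall: true → permitted

Permitted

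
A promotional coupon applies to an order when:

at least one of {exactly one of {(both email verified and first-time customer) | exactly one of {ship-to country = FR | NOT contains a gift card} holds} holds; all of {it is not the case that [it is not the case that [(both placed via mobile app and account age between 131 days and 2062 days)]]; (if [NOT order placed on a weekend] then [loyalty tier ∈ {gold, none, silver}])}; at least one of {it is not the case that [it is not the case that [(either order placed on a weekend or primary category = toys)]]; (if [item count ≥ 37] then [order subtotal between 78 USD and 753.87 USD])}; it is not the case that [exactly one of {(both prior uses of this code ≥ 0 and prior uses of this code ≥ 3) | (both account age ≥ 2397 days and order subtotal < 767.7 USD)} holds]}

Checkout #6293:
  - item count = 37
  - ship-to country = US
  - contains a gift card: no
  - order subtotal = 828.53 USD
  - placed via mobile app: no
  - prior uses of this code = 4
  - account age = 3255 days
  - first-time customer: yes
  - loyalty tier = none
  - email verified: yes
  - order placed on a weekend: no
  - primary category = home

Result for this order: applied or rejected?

Rejected

Atomic conditions:
  email verified: yes → true
  first-time customer: yes → true
  ship-to country = FR: US == FR is false
  NOT contains a gift card: no → true
  placed via mobile app: no → false
  account age between 131 days and 2062 days: 3255 in [131, 2062] is false
  NOT order placed on a weekend: no → true
  loyalty tier ∈ {gold, none, silver}: none is in the set → true
  order placed on a weekend: no → false
  primary category = toys: home == toys is false
  item count ≥ 37: 37 ≥ 37 is true
  order subtotal between 78 USD and 753.87 USD: 828.53 in [78, 753.87] is false
  prior uses of this code ≥ 0: 4 ≥ 0 is true
  prior uses of this code ≥ 3: 4 ≥ 3 is true
  account age ≥ 2397 days: 3255 ≥ 2397 is true
  order subtotal < 767.7 USD: 828.53 < 767.7 is false
Combine:
[1.1] true AND true = true
[1.2] exactly-one(false, true) = true
[1] exactly-one(true, true) = false
[2.1.1.1] false AND false = false
[2.1.1] NOT false = true
[2.1] NOT true = false
[2.2] true → true = true
[2] false AND true = false
[3.1.1.1] false OR false = false
[3.1.1] NOT false = true
[3.1] NOT true = false
[3.2] true → false = false
[3] false OR false = false
[4.1.1] true AND true = true
[4.1.2] true AND false = false
[4.1] exactly-one(true, false) = true
[4] NOT true = false
[root] false OR false OR false OR false = false
Overall: false → rejected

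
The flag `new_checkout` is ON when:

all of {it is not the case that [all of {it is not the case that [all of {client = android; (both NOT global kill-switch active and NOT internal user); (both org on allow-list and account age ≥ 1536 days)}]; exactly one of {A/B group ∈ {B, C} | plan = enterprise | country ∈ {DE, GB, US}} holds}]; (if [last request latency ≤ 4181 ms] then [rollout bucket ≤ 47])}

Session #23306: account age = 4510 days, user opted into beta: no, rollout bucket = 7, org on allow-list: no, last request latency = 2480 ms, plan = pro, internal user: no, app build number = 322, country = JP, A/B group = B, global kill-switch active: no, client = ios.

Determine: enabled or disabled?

Disabled

Atomic conditions:
  client = android: ios == android is false
  NOT global kill-switch active: no → true
  NOT internal user: no → true
  org on allow-list: no → false
  account age ≥ 1536 days: 4510 ≥ 1536 is true
  A/B group ∈ {B, C}: B is in the set → true
  plan = enterprise: pro == enterprise is false
  country ∈ {DE, GB, US}: JP is not in the set → false
  last request latency ≤ 4181 ms: 2480 ≤ 4181 is true
  rollout bucket ≤ 47: 7 ≤ 47 is true
Combine:
[1.1.1.1.2] true AND true = true
[1.1.1.1.3] false AND true = false
[1.1.1.1] false AND true AND false = false
[1.1.1] NOT false = true
[1.1.2] exactly-one(true, false, false) = true
[1.1] true AND true = true
[1] NOT true = false
[2] true → true = true
[root] false AND true = false
Overall: false → disabled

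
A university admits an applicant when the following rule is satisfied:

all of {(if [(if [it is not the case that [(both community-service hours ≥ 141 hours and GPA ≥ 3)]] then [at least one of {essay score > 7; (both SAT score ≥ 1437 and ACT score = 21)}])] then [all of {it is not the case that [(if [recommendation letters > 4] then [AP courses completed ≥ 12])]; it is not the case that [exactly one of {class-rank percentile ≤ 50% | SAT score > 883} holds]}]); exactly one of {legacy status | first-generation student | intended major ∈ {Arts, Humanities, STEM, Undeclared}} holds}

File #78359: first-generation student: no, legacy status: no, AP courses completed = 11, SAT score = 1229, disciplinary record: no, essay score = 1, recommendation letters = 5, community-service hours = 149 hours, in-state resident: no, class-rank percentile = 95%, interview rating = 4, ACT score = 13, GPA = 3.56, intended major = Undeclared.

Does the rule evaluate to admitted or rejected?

Rejected

Atomic conditions:
  community-service hours ≥ 141 hours: 149 ≥ 141 is true
  GPA ≥ 3: 3.56 ≥ 3 is true
  essay score > 7: 1 > 7 is false
  SAT score ≥ 1437: 1229 ≥ 1437 is false
  ACT score = 21: 13 == 21 is false
  recommendation letters > 4: 5 > 4 is true
  AP courses completed ≥ 12: 11 ≥ 12 is false
  class-rank percentile ≤ 50%: 95 ≤ 50 is false
  SAT score > 883: 1229 > 883 is true
  legacy status: no → false
  first-generation student: no → false
  intended major ∈ {Arts, Humanities, STEM, Undeclared}: Undeclared is in the set → true
Combine:
[1.1.1.1] true AND true = true
[1.1.1] NOT true = false
[1.1.2.2] false AND false = false
[1.1.2] false OR false = false
[1.1] false → false (antecedent false ⇒ implication holds) = true
[1.2.1.1] true → false = false
[1.2.1] NOT false = true
[1.2.2.1] exactly-one(false, true) = true
[1.2.2] NOT true = false
[1.2] true AND false = false
[1] true → false = false
[2] exactly-one(false, false, true) = true
[root] false AND true = false
Overall: false → rejected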